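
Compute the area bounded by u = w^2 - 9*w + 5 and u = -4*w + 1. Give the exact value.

Both boundary curves give u as a function of w, so integrate with respect to w. Setting them equal: w^2 - 5*w + 4 = 0, i.e. (w - 4)*(w - 1) = 0, so they meet at w = 1, 4.
For w in [1, 4], u = w^2 - 9*w + 5 is on the left; area = ∫[1,4] (-(w^2 - 5*w + 4)) dw = 9/2.

9/2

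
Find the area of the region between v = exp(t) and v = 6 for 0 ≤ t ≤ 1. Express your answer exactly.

7 - exp(1)

On [0, 1], (exp(t)) - (6) = exp(t) - 6 is ≤ 0 throughout, so the area is a single integral of |exp(t) - 6|.
∫[0,1] (exp(t) - 6) dt = -7 + exp(1); the area of that piece is 7 - exp(1).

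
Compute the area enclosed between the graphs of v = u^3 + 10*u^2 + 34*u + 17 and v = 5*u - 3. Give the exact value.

Set the curves equal: u^3 + 10*u^2 + 34*u + 17 = 5*u - 3, so u^3 + 10*u^2 + 29*u + 20 = 0, which factors as (u + 1)*(u + 4)*(u + 5) = 0. The curves meet at u = -5, -4, -1.
On [-5, -4], v = u^3 + 10*u^2 + 34*u + 17 is on top; that piece has area ∫[-5,-4] (u^3 + 10*u^2 + 29*u + 20) du = 7/12.
On [-4, -1], v = 5*u - 3 is on top; that piece has area ∫[-4,-1] (-(u^3 + 10*u^2 + 29*u + 20)) du = 45/4.
Total enclosed area = 7/12 + 45/4 = 71/6.

71/6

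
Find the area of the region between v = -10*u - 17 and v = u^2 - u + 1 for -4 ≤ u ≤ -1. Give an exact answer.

The difference (-10*u - 17) - (u^2 - u + 1) = -u^2 - 9*u - 18 changes sign at u = -3 inside [-4, -1], so split the integral there.
∫[-4,-3] (-u^2 - 9*u - 18) du = 7/6.
∫[-3,-1] (-u^2 - 9*u - 18) du = -26/3; the area of that piece is 26/3.
Total area = 7/6 + 26/3 = 59/6.

59/6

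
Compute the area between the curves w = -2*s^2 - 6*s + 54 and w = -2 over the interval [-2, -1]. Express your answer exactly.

On [-2, -1], (-2*s^2 - 6*s + 54) - (-2) = -2*s^2 - 6*s + 56 is ≥ 0 throughout, so the area is a single integral of |-2*s^2 - 6*s + 56|.
∫[-2,-1] (-2*s^2 - 6*s + 56) ds = 181/3.

181/3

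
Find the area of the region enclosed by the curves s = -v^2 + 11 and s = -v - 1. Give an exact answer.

Both boundary curves give s as a function of v, so integrate with respect to v. Setting them equal: -v^2 + v + 12 = 0, i.e. -(v - 4)*(v + 3) = 0, so they meet at v = -3, 4.
For v in [-3, 4], s = -v^2 + 11 is on the right; area = ∫[-3,4] (-v^2 + v + 12) dv = 343/6.

343/6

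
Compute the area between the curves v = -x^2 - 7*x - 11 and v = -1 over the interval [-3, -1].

The difference (-x^2 - 7*x - 11) - (-1) = -x^2 - 7*x - 10 changes sign at x = -2 inside [-3, -1], so split the integral there.
∫[-3,-2] (-x^2 - 7*x - 10) dx = 7/6.
∫[-2,-1] (-x^2 - 7*x - 10) dx = -11/6; the area of that piece is 11/6.
Total area = 7/6 + 11/6 = 3.

3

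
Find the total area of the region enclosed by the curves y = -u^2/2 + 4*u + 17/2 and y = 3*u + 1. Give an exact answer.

Set the curves equal: -u^2/2 + 4*u + 17/2 = 3*u + 1, so -u^2/2 + u + 15/2 = 0, which factors as -(u - 5)*(u + 3)/2 = 0. The curves meet at u = -3, 5.
On [-3, 5], y = -u^2/2 + 4*u + 17/2 is on top; that piece has area ∫[-3,5] (-u^2/2 + u + 15/2) du = 128/3.

128/3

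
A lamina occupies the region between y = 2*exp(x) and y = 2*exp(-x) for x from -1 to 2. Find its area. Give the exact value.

-8 + 2*exp(-2) + 2*exp(-1) + 2*exp(1) + 2*exp(2)

The difference (2*exp(x)) - (2*exp(-x)) = 2*exp(x) - 2*exp(-x) changes sign at x = 0 inside [-1, 2], so split the integral there.
∫[-1,0] (2*exp(x) - 2*exp(-x)) dx = -2*exp(1) - 2*exp(-1) + 4; the area of that piece is -4 + 2*exp(-1) + 2*exp(1).
∫[0,2] (2*exp(x) - 2*exp(-x)) dx = -4 + 2*exp(-2) + 2*exp(2).
Total area = (-4 + 2*exp(-1) + 2*exp(1)) + (-4 + 2*exp(-2) + 2*exp(2)) = -8 + 2*exp(-2) + 2*exp(-1) + 2*exp(1) + 2*exp(2).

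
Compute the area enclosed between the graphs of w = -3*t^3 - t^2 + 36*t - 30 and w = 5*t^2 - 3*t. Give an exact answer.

1741/4

Set the curves equal: -3*t^3 - t^2 + 36*t - 30 = 5*t^2 - 3*t, so -3*t^3 - 6*t^2 + 39*t - 30 = 0, which factors as -3*(t - 2)*(t - 1)*(t + 5) = 0. The curves meet at t = -5, 1, 2.
On [-5, 1], w = 5*t^2 - 3*t is on top; that piece has area ∫[-5,1] (-(-3*t^3 - 6*t^2 + 39*t - 30)) dt = 432.
On [1, 2], w = -3*t^3 - t^2 + 36*t - 30 is on top; that piece has area ∫[1,2] (-3*t^3 - 6*t^2 + 39*t - 30) dt = 13/4.
Total enclosed area = 432 + 13/4 = 1741/4.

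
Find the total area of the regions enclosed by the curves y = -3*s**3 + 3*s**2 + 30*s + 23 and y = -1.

443/2

Set the curves equal: -3*s**3 + 3*s**2 + 30*s + 23 = -1, so -3*s**3 + 3*s**2 + 30*s + 24 = 0, which factors as -3*(s - 4)*(s + 1)*(s + 2) = 0. The curves meet at s = -2, -1, 4.
On [-2, -1], y = -1 is on top; that piece has area ∫[-2,-1] (-(-3*s**3 + 3*s**2 + 30*s + 24)) ds = 11/4.
On [-1, 4], y = -3*s**3 + 3*s**2 + 30*s + 23 is on top; that piece has area ∫[-1,4] (-3*s**3 + 3*s**2 + 30*s + 24) ds = 875/4.
Total enclosed area = 11/4 + 875/4 = 443/2.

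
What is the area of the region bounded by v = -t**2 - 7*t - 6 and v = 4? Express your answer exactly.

9/2

Set the curves equal: -t**2 - 7*t - 6 = 4, so -t**2 - 7*t - 10 = 0, which factors as -(t + 2)*(t + 5) = 0. The curves meet at t = -5, -2.
On [-5, -2], v = -t**2 - 7*t - 6 is on top; that piece has area ∫[-5,-2] (-t**2 - 7*t - 10) dt = 9/2.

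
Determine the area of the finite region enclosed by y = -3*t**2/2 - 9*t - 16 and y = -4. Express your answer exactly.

Set the curves equal: -3*t**2/2 - 9*t - 16 = -4, so -3*t**2/2 - 9*t - 12 = 0, which factors as -3*(t + 2)*(t + 4)/2 = 0. The curves meet at t = -4, -2.
On [-4, -2], y = -3*t**2/2 - 9*t - 16 is on top; that piece has area ∫[-4,-2] (-3*t**2/2 - 9*t - 12) dt = 2.

2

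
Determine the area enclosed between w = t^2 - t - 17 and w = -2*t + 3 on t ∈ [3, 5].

9

The difference (t^2 - t - 17) - (-2*t + 3) = t^2 + t - 20 changes sign at t = 4 inside [3, 5], so split the integral there.
∫[3,4] (t^2 + t - 20) dt = -25/6; the area of that piece is 25/6.
∫[4,5] (t^2 + t - 20) dt = 29/6.
Total area = 25/6 + 29/6 = 9.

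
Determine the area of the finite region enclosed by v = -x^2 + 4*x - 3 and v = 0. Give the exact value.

Set the curves equal: -x^2 + 4*x - 3 = 0, so -x^2 + 4*x - 3 = 0, which factors as -(x - 3)*(x - 1) = 0. The curves meet at x = 1, 3.
On [1, 3], v = -x^2 + 4*x - 3 is on top; that piece has area ∫[1,3] (-x^2 + 4*x - 3) dx = 4/3.

4/3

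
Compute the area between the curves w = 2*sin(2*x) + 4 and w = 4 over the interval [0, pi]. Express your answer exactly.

The difference (2*sin(2*x) + 4) - (4) = 2*sin(2*x) changes sign at x = pi/2 inside [0, pi], so split the integral there.
∫[0,pi/2] (2*sin(2*x)) dx = 2.
∫[pi/2,pi] (2*sin(2*x)) dx = -2; the area of that piece is 2.
Total area = 2 + 2 = 4.

4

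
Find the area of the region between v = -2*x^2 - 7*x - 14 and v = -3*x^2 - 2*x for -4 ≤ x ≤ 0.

The difference (-2*x^2 - 7*x - 14) - (-3*x^2 - 2*x) = x^2 - 5*x - 14 changes sign at x = -2 inside [-4, 0], so split the integral there.
∫[-4,-2] (x^2 - 5*x - 14) dx = 62/3.
∫[-2,0] (x^2 - 5*x - 14) dx = -46/3; the area of that piece is 46/3.
Total area = 62/3 + 46/3 = 36.

36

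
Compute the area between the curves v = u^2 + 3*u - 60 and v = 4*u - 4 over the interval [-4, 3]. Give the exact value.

2149/6

On [-4, 3], (u^2 + 3*u - 60) - (4*u - 4) = u^2 - u - 56 is ≤ 0 throughout, so the area is a single integral of |u^2 - u - 56|.
∫[-4,3] (u^2 - u - 56) du = -2149/6; the area of that piece is 2149/6.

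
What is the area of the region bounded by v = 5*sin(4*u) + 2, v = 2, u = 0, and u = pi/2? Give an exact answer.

The difference (5*sin(4*u) + 2) - (2) = 5*sin(4*u) changes sign at u = pi/4 inside [0, pi/2], so split the integral there.
∫[0,pi/4] (5*sin(4*u)) du = 5/2.
∫[pi/4,pi/2] (5*sin(4*u)) du = -5/2; the area of that piece is 5/2.
Total area = 5/2 + 5/2 = 5.

5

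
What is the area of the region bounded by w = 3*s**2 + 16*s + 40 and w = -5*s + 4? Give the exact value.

Set the curves equal: 3*s**2 + 16*s + 40 = -5*s + 4, so 3*s**2 + 21*s + 36 = 0, which factors as 3*(s + 3)*(s + 4) = 0. The curves meet at s = -4, -3.
On [-4, -3], w = -5*s + 4 is on top; that piece has area ∫[-4,-3] (-(3*s**2 + 21*s + 36)) ds = 1/2.

1/2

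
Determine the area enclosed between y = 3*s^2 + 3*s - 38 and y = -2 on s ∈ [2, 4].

21

The difference (3*s^2 + 3*s - 38) - (-2) = 3*s^2 + 3*s - 36 changes sign at s = 3 inside [2, 4], so split the integral there.
∫[2,3] (3*s^2 + 3*s - 36) ds = -19/2; the area of that piece is 19/2.
∫[3,4] (3*s^2 + 3*s - 36) ds = 23/2.
Total area = 19/2 + 23/2 = 21.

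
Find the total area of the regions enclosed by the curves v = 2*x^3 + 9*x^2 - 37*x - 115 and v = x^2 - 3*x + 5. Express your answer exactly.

Set the curves equal: 2*x^3 + 9*x^2 - 37*x - 115 = x^2 - 3*x + 5, so 2*x^3 + 8*x^2 - 34*x - 120 = 0, which factors as 2*(x - 4)*(x + 3)*(x + 5) = 0. The curves meet at x = -5, -3, 4.
On [-5, -3], v = 2*x^3 + 9*x^2 - 37*x - 115 is on top; that piece has area ∫[-5,-3] (2*x^3 + 8*x^2 - 34*x - 120) dx = 64/3.
On [-3, 4], v = x^2 - 3*x + 5 is on top; that piece has area ∫[-3,4] (-(2*x^3 + 8*x^2 - 34*x - 120)) dx = 3773/6.
Total enclosed area = 64/3 + 3773/6 = 3901/6.

3901/6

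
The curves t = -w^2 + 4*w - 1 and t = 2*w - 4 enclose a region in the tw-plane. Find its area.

32/3

Both boundary curves give t as a function of w, so integrate with respect to w. Setting them equal: -w^2 + 2*w + 3 = 0, i.e. -(w - 3)*(w + 1) = 0, so they meet at w = -1, 3.
For w in [-1, 3], t = -w^2 + 4*w - 1 is on the right; area = ∫[-1,3] (-w^2 + 2*w + 3) dw = 32/3.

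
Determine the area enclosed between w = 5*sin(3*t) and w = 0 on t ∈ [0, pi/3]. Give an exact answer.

10/3

On [0, pi/3], (5*sin(3*t)) - (0) = 5*sin(3*t) is ≥ 0 throughout, so the area is a single integral of |5*sin(3*t)|.
∫[0,pi/3] (5*sin(3*t)) dt = 10/3.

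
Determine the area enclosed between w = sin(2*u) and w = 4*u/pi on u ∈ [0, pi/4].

On [0, pi/4], (sin(2*u)) - (4*u/pi) = -4*u/pi + sin(2*u) is ≥ 0 throughout, so the area is a single integral of |-4*u/pi + sin(2*u)|.
∫[0,pi/4] (-4*u/pi + sin(2*u)) du = 1/2 - pi/8.

1/2 - pi/8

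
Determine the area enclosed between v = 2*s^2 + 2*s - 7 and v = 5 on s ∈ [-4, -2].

The difference (2*s^2 + 2*s - 7) - (5) = 2*s^2 + 2*s - 12 changes sign at s = -3 inside [-4, -2], so split the integral there.
∫[-4,-3] (2*s^2 + 2*s - 12) ds = 17/3.
∫[-3,-2] (2*s^2 + 2*s - 12) ds = -13/3; the area of that piece is 13/3.
Total area = 17/3 + 13/3 = 10.

10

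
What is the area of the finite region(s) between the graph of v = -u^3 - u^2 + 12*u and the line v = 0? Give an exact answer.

The curve meets the u-axis where -u^3 - u^2 + 12*u = 0, i.e. -u*(u - 3)*(u + 4) = 0, at u = -4, 0, 3.
On [-4, 0] the curve lies below the axis; ∫[-4,0] (-u^3 - u^2 + 12*u) du = -160/3, giving area 160/3.
On [0, 3] the curve lies above the axis; ∫[0,3] (-u^3 - u^2 + 12*u) du = 99/4, giving area 99/4.
Total area = 160/3 + 99/4 = 937/12.

937/12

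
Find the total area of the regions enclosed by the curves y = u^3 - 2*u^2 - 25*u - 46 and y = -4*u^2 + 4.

Set the curves equal: u^3 - 2*u^2 - 25*u - 46 = -4*u^2 + 4, so u^3 + 2*u^2 - 25*u - 50 = 0, which factors as (u - 5)*(u + 2)*(u + 5) = 0. The curves meet at u = -5, -2, 5.
On [-5, -2], y = u^3 - 2*u^2 - 25*u - 46 is on top; that piece has area ∫[-5,-2] (u^3 + 2*u^2 - 25*u - 50) du = 153/4.
On [-2, 5], y = -4*u^2 + 4 is on top; that piece has area ∫[-2,5] (-(u^3 + 2*u^2 - 25*u - 50)) du = 4459/12.
Total enclosed area = 153/4 + 4459/12 = 2459/6.

2459/6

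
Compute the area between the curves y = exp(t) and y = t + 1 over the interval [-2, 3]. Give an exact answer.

On [-2, 3], (exp(t)) - (t + 1) = -t + exp(t) - 1 is ≥ 0 throughout, so the area is a single integral of |-t + exp(t) - 1|.
∫[-2,3] (-t + exp(t) - 1) dt = -15/2 - exp(-2) + exp(3).

-15/2 - exp(-2) + exp(3)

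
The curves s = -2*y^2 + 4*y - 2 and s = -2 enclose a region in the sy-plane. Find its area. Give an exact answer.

8/3

Both boundary curves give s as a function of y, so integrate with respect to y. Setting them equal: -2*y^2 + 4*y = 0, i.e. -2*y*(y - 2) = 0, so they meet at y = 0, 2.
For y in [0, 2], s = -2*y^2 + 4*y - 2 is on the right; area = ∫[0,2] (-2*y^2 + 4*y) dy = 8/3.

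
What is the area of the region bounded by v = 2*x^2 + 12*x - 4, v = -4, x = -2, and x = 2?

48

The difference (2*x^2 + 12*x - 4) - (-4) = 2*x^2 + 12*x changes sign at x = 0 inside [-2, 2], so split the integral there.
∫[-2,0] (2*x^2 + 12*x) dx = -56/3; the area of that piece is 56/3.
∫[0,2] (2*x^2 + 12*x) dx = 88/3.
Total area = 56/3 + 88/3 = 48.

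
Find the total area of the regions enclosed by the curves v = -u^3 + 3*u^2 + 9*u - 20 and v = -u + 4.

Set the curves equal: -u^3 + 3*u^2 + 9*u - 20 = -u + 4, so -u^3 + 3*u^2 + 10*u - 24 = 0, which factors as -(u - 4)*(u - 2)*(u + 3) = 0. The curves meet at u = -3, 2, 4.
On [-3, 2], v = -u + 4 is on top; that piece has area ∫[-3,2] (-(-u^3 + 3*u^2 + 10*u - 24)) du = 375/4.
On [2, 4], v = -u^3 + 3*u^2 + 9*u - 20 is on top; that piece has area ∫[2,4] (-u^3 + 3*u^2 + 10*u - 24) du = 8.
Total enclosed area = 375/4 + 8 = 407/4.

407/4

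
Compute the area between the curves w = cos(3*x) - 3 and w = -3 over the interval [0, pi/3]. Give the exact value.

The difference (cos(3*x) - 3) - (-3) = cos(3*x) changes sign at x = pi/6 inside [0, pi/3], so split the integral there.
∫[0,pi/6] (cos(3*x)) dx = 1/3.
∫[pi/6,pi/3] (cos(3*x)) dx = -1/3; the area of that piece is 1/3.
Total area = 1/3 + 1/3 = 2/3.

2/3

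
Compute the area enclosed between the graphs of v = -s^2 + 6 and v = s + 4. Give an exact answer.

Set the curves equal: -s^2 + 6 = s + 4, so -s^2 - s + 2 = 0, which factors as -(s - 1)*(s + 2) = 0. The curves meet at s = -2, 1.
On [-2, 1], v = -s^2 + 6 is on top; that piece has area ∫[-2,1] (-s^2 - s + 2) ds = 9/2.

9/2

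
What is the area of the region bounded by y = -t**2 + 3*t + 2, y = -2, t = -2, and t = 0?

5

The difference (-t**2 + 3*t + 2) - (-2) = -t**2 + 3*t + 4 changes sign at t = -1 inside [-2, 0], so split the integral there.
∫[-2,-1] (-t**2 + 3*t + 4) dt = -17/6; the area of that piece is 17/6.
∫[-1,0] (-t**2 + 3*t + 4) dt = 13/6.
Total area = 17/6 + 13/6 = 5.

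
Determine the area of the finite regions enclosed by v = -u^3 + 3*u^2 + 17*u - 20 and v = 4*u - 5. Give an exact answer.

128

Set the curves equal: -u^3 + 3*u^2 + 17*u - 20 = 4*u - 5, so -u^3 + 3*u^2 + 13*u - 15 = 0, which factors as -(u - 5)*(u - 1)*(u + 3) = 0. The curves meet at u = -3, 1, 5.
On [-3, 1], v = 4*u - 5 is on top; that piece has area ∫[-3,1] (-(-u^3 + 3*u^2 + 13*u - 15)) du = 64.
On [1, 5], v = -u^3 + 3*u^2 + 17*u - 20 is on top; that piece has area ∫[1,5] (-u^3 + 3*u^2 + 13*u - 15) du = 64.
Total enclosed area = 64 + 64 = 128.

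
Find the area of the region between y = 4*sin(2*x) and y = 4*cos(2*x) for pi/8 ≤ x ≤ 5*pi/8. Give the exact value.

4*sqrt(2)

On [pi/8, 5*pi/8], (4*sin(2*x)) - (4*cos(2*x)) = 4*sin(2*x) - 4*cos(2*x) is ≥ 0 throughout, so the area is a single integral of |4*sin(2*x) - 4*cos(2*x)|.
∫[pi/8,5*pi/8] (4*sin(2*x) - 4*cos(2*x)) dx = 4*sqrt(2).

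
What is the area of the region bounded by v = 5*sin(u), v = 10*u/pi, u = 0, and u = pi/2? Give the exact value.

On [0, pi/2], (5*sin(u)) - (10*u/pi) = -10*u/pi + 5*sin(u) is ≥ 0 throughout, so the area is a single integral of |-10*u/pi + 5*sin(u)|.
∫[0,pi/2] (-10*u/pi + 5*sin(u)) du = 5 - 5*pi/4.

5 - 5*pi/4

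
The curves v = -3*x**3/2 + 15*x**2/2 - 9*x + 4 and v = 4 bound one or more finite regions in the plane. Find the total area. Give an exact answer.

Set the curves equal: -3*x**3/2 + 15*x**2/2 - 9*x + 4 = 4, so -3*x**3/2 + 15*x**2/2 - 9*x = 0, which factors as -3*x*(x - 3)*(x - 2)/2 = 0. The curves meet at x = 0, 2, 3.
On [0, 2], v = 4 is on top; that piece has area ∫[0,2] (-(-3*x**3/2 + 15*x**2/2 - 9*x)) dx = 4.
On [2, 3], v = -3*x**3/2 + 15*x**2/2 - 9*x + 4 is on top; that piece has area ∫[2,3] (-3*x**3/2 + 15*x**2/2 - 9*x) dx = 5/8.
Total enclosed area = 4 + 5/8 = 37/8.

37/8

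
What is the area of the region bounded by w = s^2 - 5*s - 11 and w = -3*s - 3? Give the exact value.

Set the curves equal: s^2 - 5*s - 11 = -3*s - 3, so s^2 - 2*s - 8 = 0, which factors as (s - 4)*(s + 2) = 0. The curves meet at s = -2, 4.
On [-2, 4], w = -3*s - 3 is on top; that piece has area ∫[-2,4] (-(s^2 - 2*s - 8)) ds = 36.

36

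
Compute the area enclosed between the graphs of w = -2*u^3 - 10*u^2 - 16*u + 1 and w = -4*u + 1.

37/6

Set the curves equal: -2*u^3 - 10*u^2 - 16*u + 1 = -4*u + 1, so -2*u^3 - 10*u^2 - 12*u = 0, which factors as -2*u*(u + 2)*(u + 3) = 0. The curves meet at u = -3, -2, 0.
On [-3, -2], w = -4*u + 1 is on top; that piece has area ∫[-3,-2] (-(-2*u^3 - 10*u^2 - 12*u)) du = 5/6.
On [-2, 0], w = -2*u^3 - 10*u^2 - 16*u + 1 is on top; that piece has area ∫[-2,0] (-2*u^3 - 10*u^2 - 12*u) du = 16/3.
Total enclosed area = 5/6 + 16/3 = 37/6.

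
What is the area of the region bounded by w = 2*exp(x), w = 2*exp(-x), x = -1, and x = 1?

The difference (2*exp(x)) - (2*exp(-x)) = 2*exp(x) - 2*exp(-x) changes sign at x = 0 inside [-1, 1], so split the integral there.
∫[-1,0] (2*exp(x) - 2*exp(-x)) dx = -2*exp(1) - 2*exp(-1) + 4; the area of that piece is -4 + 2*exp(-1) + 2*exp(1).
∫[0,1] (2*exp(x) - 2*exp(-x)) dx = -4 + 2*exp(-1) + 2*exp(1).
Total area = (-4 + 2*exp(-1) + 2*exp(1)) + (-4 + 2*exp(-1) + 2*exp(1)) = -8 + 4*exp(-1) + 4*exp(1).

-8 + 4*exp(-1) + 4*exp(1)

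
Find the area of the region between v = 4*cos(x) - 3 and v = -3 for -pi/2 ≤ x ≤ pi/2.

On [-pi/2, pi/2], (4*cos(x) - 3) - (-3) = 4*cos(x) is ≥ 0 throughout, so the area is a single integral of |4*cos(x)|.
∫[-pi/2,pi/2] (4*cos(x)) dx = 8.

8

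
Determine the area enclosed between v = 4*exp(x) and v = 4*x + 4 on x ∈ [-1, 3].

-32 - 4*exp(-1) + 4*exp(3)

On [-1, 3], (4*exp(x)) - (4*x + 4) = -4*x + 4*exp(x) - 4 is ≥ 0 throughout, so the area is a single integral of |-4*x + 4*exp(x) - 4|.
∫[-1,3] (-4*x + 4*exp(x) - 4) dx = -32 - 4*exp(-1) + 4*exp(3).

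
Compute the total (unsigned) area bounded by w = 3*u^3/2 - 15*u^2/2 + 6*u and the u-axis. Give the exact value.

The curve meets the u-axis where 3*u^3/2 - 15*u^2/2 + 6*u = 0, i.e. 3*u*(u - 4)*(u - 1)/2 = 0, at u = 0, 1, 4.
On [0, 1] the curve lies above the axis; ∫[0,1] (3*u^3/2 - 15*u^2/2 + 6*u) du = 7/8, giving area 7/8.
On [1, 4] the curve lies below the axis; ∫[1,4] (3*u^3/2 - 15*u^2/2 + 6*u) du = -135/8, giving area 135/8.
Total area = 7/8 + 135/8 = 71/4.

71/4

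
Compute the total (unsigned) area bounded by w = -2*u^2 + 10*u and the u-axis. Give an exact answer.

125/3

The curve meets the u-axis where -2*u^2 + 10*u = 0, i.e. -2*u*(u - 5) = 0, at u = 0, 5.
On [0, 5] the curve lies above the axis; ∫[0,5] (-2*u^2 + 10*u) du = 125/3, giving area 125/3.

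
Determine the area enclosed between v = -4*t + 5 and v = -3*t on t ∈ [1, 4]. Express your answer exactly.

15/2

On [1, 4], (-4*t + 5) - (-3*t) = -t + 5 is ≥ 0 throughout, so the area is a single integral of |-t + 5|.
∫[1,4] (-t + 5) dt = 15/2.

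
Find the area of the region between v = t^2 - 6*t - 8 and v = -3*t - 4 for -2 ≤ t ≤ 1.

The difference (t^2 - 6*t - 8) - (-3*t - 4) = t^2 - 3*t - 4 changes sign at t = -1 inside [-2, 1], so split the integral there.
∫[-2,-1] (t^2 - 3*t - 4) dt = 17/6.
∫[-1,1] (t^2 - 3*t - 4) dt = -22/3; the area of that piece is 22/3.
Total area = 17/6 + 22/3 = 61/6.

61/6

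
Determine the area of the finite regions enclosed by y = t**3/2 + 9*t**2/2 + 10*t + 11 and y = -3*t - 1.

Set the curves equal: t**3/2 + 9*t**2/2 + 10*t + 11 = -3*t - 1, so t**3/2 + 9*t**2/2 + 13*t + 12 = 0, which factors as (t + 2)*(t + 3)*(t + 4)/2 = 0. The curves meet at t = -4, -3, -2.
On [-4, -3], y = t**3/2 + 9*t**2/2 + 10*t + 11 is on top; that piece has area ∫[-4,-3] (t**3/2 + 9*t**2/2 + 13*t + 12) dt = 1/8.
On [-3, -2], y = -3*t - 1 is on top; that piece has area ∫[-3,-2] (-(t**3/2 + 9*t**2/2 + 13*t + 12)) dt = 1/8.
Total enclosed area = 1/8 + 1/8 = 1/4.

1/4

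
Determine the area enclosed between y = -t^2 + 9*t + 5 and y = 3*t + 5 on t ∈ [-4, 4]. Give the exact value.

96

The difference (-t^2 + 9*t + 5) - (3*t + 5) = -t^2 + 6*t changes sign at t = 0 inside [-4, 4], so split the integral there.
∫[-4,0] (-t^2 + 6*t) dt = -208/3; the area of that piece is 208/3.
∫[0,4] (-t^2 + 6*t) dt = 80/3.
Total area = 208/3 + 80/3 = 96.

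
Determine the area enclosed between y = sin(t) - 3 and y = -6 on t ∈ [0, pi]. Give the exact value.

2 + 3*pi

On [0, pi], (sin(t) - 3) - (-6) = sin(t) + 3 is ≥ 0 throughout, so the area is a single integral of |sin(t) + 3|.
∫[0,pi] (sin(t) + 3) dt = 2 + 3*pi.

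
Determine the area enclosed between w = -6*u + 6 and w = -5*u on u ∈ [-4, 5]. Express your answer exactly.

On [-4, 5], (-6*u + 6) - (-5*u) = -u + 6 is ≥ 0 throughout, so the area is a single integral of |-u + 6|.
∫[-4,5] (-u + 6) du = 99/2.

99/2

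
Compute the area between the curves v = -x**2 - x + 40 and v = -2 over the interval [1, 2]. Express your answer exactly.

On [1, 2], (-x**2 - x + 40) - (-2) = -x**2 - x + 42 is ≥ 0 throughout, so the area is a single integral of |-x**2 - x + 42|.
∫[1,2] (-x**2 - x + 42) dx = 229/6.

229/6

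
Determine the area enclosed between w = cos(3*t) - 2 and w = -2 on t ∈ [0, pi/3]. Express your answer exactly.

The difference (cos(3*t) - 2) - (-2) = cos(3*t) changes sign at t = pi/6 inside [0, pi/3], so split the integral there.
∫[0,pi/6] (cos(3*t)) dt = 1/3.
∫[pi/6,pi/3] (cos(3*t)) dt = -1/3; the area of that piece is 1/3.
Total area = 1/3 + 1/3 = 2/3.

2/3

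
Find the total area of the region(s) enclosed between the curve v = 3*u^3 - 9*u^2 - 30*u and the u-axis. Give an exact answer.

1221/4

The curve meets the u-axis where 3*u^3 - 9*u^2 - 30*u = 0, i.e. 3*u*(u - 5)*(u + 2) = 0, at u = -2, 0, 5.
On [-2, 0] the curve lies above the axis; ∫[-2,0] (3*u^3 - 9*u^2 - 30*u) du = 24, giving area 24.
On [0, 5] the curve lies below the axis; ∫[0,5] (3*u^3 - 9*u^2 - 30*u) du = -1125/4, giving area 1125/4.
Total area = 24 + 1125/4 = 1221/4.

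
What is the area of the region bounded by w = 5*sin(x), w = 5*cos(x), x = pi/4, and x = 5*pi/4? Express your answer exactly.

On [pi/4, 5*pi/4], (5*sin(x)) - (5*cos(x)) = 5*sin(x) - 5*cos(x) is ≥ 0 throughout, so the area is a single integral of |5*sin(x) - 5*cos(x)|.
∫[pi/4,5*pi/4] (5*sin(x) - 5*cos(x)) dx = 10*sqrt(2).

10*sqrt(2)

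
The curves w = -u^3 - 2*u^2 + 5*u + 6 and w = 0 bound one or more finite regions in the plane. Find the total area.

253/12

Set the curves equal: -u^3 - 2*u^2 + 5*u + 6 = 0, so -u^3 - 2*u^2 + 5*u + 6 = 0, which factors as -(u - 2)*(u + 1)*(u + 3) = 0. The curves meet at u = -3, -1, 2.
On [-3, -1], w = 0 is on top; that piece has area ∫[-3,-1] (-(-u^3 - 2*u^2 + 5*u + 6)) du = 16/3.
On [-1, 2], w = -u^3 - 2*u^2 + 5*u + 6 is on top; that piece has area ∫[-1,2] (-u^3 - 2*u^2 + 5*u + 6) du = 63/4.
Total enclosed area = 16/3 + 63/4 = 253/12.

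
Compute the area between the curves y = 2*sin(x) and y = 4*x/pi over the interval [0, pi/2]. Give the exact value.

On [0, pi/2], (2*sin(x)) - (4*x/pi) = -4*x/pi + 2*sin(x) is ≥ 0 throughout, so the area is a single integral of |-4*x/pi + 2*sin(x)|.
∫[0,pi/2] (-4*x/pi + 2*sin(x)) dx = 2 - pi/2.

2 - pi/2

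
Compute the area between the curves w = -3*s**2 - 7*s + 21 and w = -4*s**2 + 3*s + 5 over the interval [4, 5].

On [4, 5], (-3*s**2 - 7*s + 21) - (-4*s**2 + 3*s + 5) = s**2 - 10*s + 16 is ≤ 0 throughout, so the area is a single integral of |s**2 - 10*s + 16|.
∫[4,5] (s**2 - 10*s + 16) ds = -26/3; the area of that piece is 26/3.

26/3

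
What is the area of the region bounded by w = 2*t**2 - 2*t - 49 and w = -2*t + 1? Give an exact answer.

1000/3

Set the curves equal: 2*t**2 - 2*t - 49 = -2*t + 1, so 2*t**2 - 50 = 0, which factors as 2*(t - 5)*(t + 5) = 0. The curves meet at t = -5, 5.
On [-5, 5], w = -2*t + 1 is on top; that piece has area ∫[-5,5] (-(2*t**2 - 50)) dt = 1000/3.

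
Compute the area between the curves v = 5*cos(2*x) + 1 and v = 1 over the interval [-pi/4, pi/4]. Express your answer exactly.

5

On [-pi/4, pi/4], (5*cos(2*x) + 1) - (1) = 5*cos(2*x) is ≥ 0 throughout, so the area is a single integral of |5*cos(2*x)|.
∫[-pi/4,pi/4] (5*cos(2*x)) dx = 5.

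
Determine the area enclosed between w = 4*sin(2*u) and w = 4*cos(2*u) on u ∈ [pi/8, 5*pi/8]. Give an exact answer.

On [pi/8, 5*pi/8], (4*sin(2*u)) - (4*cos(2*u)) = 4*sin(2*u) - 4*cos(2*u) is ≥ 0 throughout, so the area is a single integral of |4*sin(2*u) - 4*cos(2*u)|.
∫[pi/8,5*pi/8] (4*sin(2*u) - 4*cos(2*u)) du = 4*sqrt(2).

4*sqrt(2)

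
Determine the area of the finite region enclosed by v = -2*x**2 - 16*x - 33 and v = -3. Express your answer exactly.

Set the curves equal: -2*x**2 - 16*x - 33 = -3, so -2*x**2 - 16*x - 30 = 0, which factors as -2*(x + 3)*(x + 5) = 0. The curves meet at x = -5, -3.
On [-5, -3], v = -2*x**2 - 16*x - 33 is on top; that piece has area ∫[-5,-3] (-2*x**2 - 16*x - 30) dx = 8/3.

8/3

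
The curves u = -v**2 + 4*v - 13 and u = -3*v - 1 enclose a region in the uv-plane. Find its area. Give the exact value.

1/6

Both boundary curves give u as a function of v, so integrate with respect to v. Setting them equal: -v**2 + 7*v - 12 = 0, i.e. -(v - 4)*(v - 3) = 0, so they meet at v = 3, 4.
For v in [3, 4], u = -v**2 + 4*v - 13 is on the right; area = ∫[3,4] (-v**2 + 7*v - 12) dv = 1/6.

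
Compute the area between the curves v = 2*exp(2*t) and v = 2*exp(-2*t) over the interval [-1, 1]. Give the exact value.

-4 + 2*exp(-2) + 2*exp(2)

The difference (2*exp(2*t)) - (2*exp(-2*t)) = 2*exp(2*t) - 2*exp(-2*t) changes sign at t = 0 inside [-1, 1], so split the integral there.
∫[-1,0] (2*exp(2*t) - 2*exp(-2*t)) dt = -exp(2) - exp(-2) + 2; the area of that piece is -2 + exp(-2) + exp(2).
∫[0,1] (2*exp(2*t) - 2*exp(-2*t)) dt = -2 + exp(-2) + exp(2).
Total area = (-2 + exp(-2) + exp(2)) + (-2 + exp(-2) + exp(2)) = -4 + 2*exp(-2) + 2*exp(2).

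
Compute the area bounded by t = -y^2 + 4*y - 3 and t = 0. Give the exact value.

Both boundary curves give t as a function of y, so integrate with respect to y. Setting them equal: -y^2 + 4*y - 3 = 0, i.e. -(y - 3)*(y - 1) = 0, so they meet at y = 1, 3.
For y in [1, 3], t = -y^2 + 4*y - 3 is on the right; area = ∫[1,3] (-y^2 + 4*y - 3) dy = 4/3.

4/3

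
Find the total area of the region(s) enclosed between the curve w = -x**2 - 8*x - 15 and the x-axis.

4/3

The curve meets the x-axis where -x**2 - 8*x - 15 = 0, i.e. -(x + 3)*(x + 5) = 0, at x = -5, -3.
On [-5, -3] the curve lies above the axis; ∫[-5,-3] (-x**2 - 8*x - 15) dx = 4/3, giving area 4/3.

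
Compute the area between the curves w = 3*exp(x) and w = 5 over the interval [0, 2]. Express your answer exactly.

The difference (3*exp(x)) - (5) = 3*exp(x) - 5 changes sign at x = log(5/3) inside [0, 2], so split the integral there.
∫[0,log(5/3)] (3*exp(x) - 5) dx = log(243/3125) + 2; the area of that piece is -2 + log(3125/243).
∫[log(5/3),2] (3*exp(x) - 5) dx = -15 - 5*log(3) + 5*log(5) + 3*exp(2).
Total area = (-2 + log(3125/243)) + (-15 - 5*log(3) + 5*log(5) + 3*exp(2)) = -17 - 10*log(3) + 10*log(5) + 3*exp(2).

-17 - 10*log(3) + 10*log(5) + 3*exp(2)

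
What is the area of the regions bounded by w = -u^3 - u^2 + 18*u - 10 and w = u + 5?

Set the curves equal: -u^3 - u^2 + 18*u - 10 = u + 5, so -u^3 - u^2 + 17*u - 15 = 0, which factors as -(u - 3)*(u - 1)*(u + 5) = 0. The curves meet at u = -5, 1, 3.
On [-5, 1], w = u + 5 is on top; that piece has area ∫[-5,1] (-(-u^3 - u^2 + 17*u - 15)) du = 180.
On [1, 3], w = -u^3 - u^2 + 18*u - 10 is on top; that piece has area ∫[1,3] (-u^3 - u^2 + 17*u - 15) du = 28/3.
Total enclosed area = 180 + 28/3 = 568/3.

568/3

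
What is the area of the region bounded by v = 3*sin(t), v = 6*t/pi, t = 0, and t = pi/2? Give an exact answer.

On [0, pi/2], (3*sin(t)) - (6*t/pi) = -6*t/pi + 3*sin(t) is ≥ 0 throughout, so the area is a single integral of |-6*t/pi + 3*sin(t)|.
∫[0,pi/2] (-6*t/pi + 3*sin(t)) dt = 3 - 3*pi/4.

3 - 3*pi/4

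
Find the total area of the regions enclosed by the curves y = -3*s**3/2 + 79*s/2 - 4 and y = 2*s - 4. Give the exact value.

Set the curves equal: -3*s**3/2 + 79*s/2 - 4 = 2*s - 4, so -3*s**3/2 + 75*s/2 = 0, which factors as -3*s*(s - 5)*(s + 5)/2 = 0. The curves meet at s = -5, 0, 5.
On [-5, 0], y = 2*s - 4 is on top; that piece has area ∫[-5,0] (-(-3*s**3/2 + 75*s/2)) ds = 1875/8.
On [0, 5], y = -3*s**3/2 + 79*s/2 - 4 is on top; that piece has area ∫[0,5] (-3*s**3/2 + 75*s/2) ds = 1875/8.
Total enclosed area = 1875/8 + 1875/8 = 1875/4.

1875/4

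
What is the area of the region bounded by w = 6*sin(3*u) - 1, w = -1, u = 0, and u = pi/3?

On [0, pi/3], (6*sin(3*u) - 1) - (-1) = 6*sin(3*u) is ≥ 0 throughout, so the area is a single integral of |6*sin(3*u)|.
∫[0,pi/3] (6*sin(3*u)) du = 4.

4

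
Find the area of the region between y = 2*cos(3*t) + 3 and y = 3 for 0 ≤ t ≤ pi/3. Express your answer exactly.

4/3

The difference (2*cos(3*t) + 3) - (3) = 2*cos(3*t) changes sign at t = pi/6 inside [0, pi/3], so split the integral there.
∫[0,pi/6] (2*cos(3*t)) dt = 2/3.
∫[pi/6,pi/3] (2*cos(3*t)) dt = -2/3; the area of that piece is 2/3.
Total area = 2/3 + 2/3 = 4/3.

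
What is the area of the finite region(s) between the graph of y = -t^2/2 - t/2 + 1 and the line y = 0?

9/4

The curve meets the t-axis where -t^2/2 - t/2 + 1 = 0, i.e. -(t - 1)*(t + 2)/2 = 0, at t = -2, 1.
On [-2, 1] the curve lies above the axis; ∫[-2,1] (-t^2/2 - t/2 + 1) dt = 9/4, giving area 9/4.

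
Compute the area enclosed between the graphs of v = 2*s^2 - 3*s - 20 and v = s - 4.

Set the curves equal: 2*s^2 - 3*s - 20 = s - 4, so 2*s^2 - 4*s - 16 = 0, which factors as 2*(s - 4)*(s + 2) = 0. The curves meet at s = -2, 4.
On [-2, 4], v = s - 4 is on top; that piece has area ∫[-2,4] (-(2*s^2 - 4*s - 16)) ds = 72.

72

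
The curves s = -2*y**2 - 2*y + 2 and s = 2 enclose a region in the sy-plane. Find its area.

1/3

Both boundary curves give s as a function of y, so integrate with respect to y. Setting them equal: -2*y**2 - 2*y = 0, i.e. -2*y*(y + 1) = 0, so they meet at y = -1, 0.
For y in [-1, 0], s = -2*y**2 - 2*y + 2 is on the right; area = ∫[-1,0] (-2*y**2 - 2*y) dy = 1/3.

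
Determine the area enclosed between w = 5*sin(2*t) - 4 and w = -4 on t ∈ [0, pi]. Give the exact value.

10

The difference (5*sin(2*t) - 4) - (-4) = 5*sin(2*t) changes sign at t = pi/2 inside [0, pi], so split the integral there.
∫[0,pi/2] (5*sin(2*t)) dt = 5.
∫[pi/2,pi] (5*sin(2*t)) dt = -5; the area of that piece is 5.
Total area = 5 + 5 = 10.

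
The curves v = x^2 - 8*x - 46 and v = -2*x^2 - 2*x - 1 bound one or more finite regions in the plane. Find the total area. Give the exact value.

256

Set the curves equal: x^2 - 8*x - 46 = -2*x^2 - 2*x - 1, so 3*x^2 - 6*x - 45 = 0, which factors as 3*(x - 5)*(x + 3) = 0. The curves meet at x = -3, 5.
On [-3, 5], v = -2*x^2 - 2*x - 1 is on top; that piece has area ∫[-3,5] (-(3*x^2 - 6*x - 45)) dx = 256.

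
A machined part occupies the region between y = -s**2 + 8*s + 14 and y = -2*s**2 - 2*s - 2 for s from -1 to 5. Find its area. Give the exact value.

On [-1, 5], (-s**2 + 8*s + 14) - (-2*s**2 - 2*s - 2) = s**2 + 10*s + 16 is ≥ 0 throughout, so the area is a single integral of |s**2 + 10*s + 16|.
∫[-1,5] (s**2 + 10*s + 16) ds = 258.

258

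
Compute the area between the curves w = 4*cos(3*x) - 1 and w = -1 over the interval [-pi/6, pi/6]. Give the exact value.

8/3

On [-pi/6, pi/6], (4*cos(3*x) - 1) - (-1) = 4*cos(3*x) is ≥ 0 throughout, so the area is a single integral of |4*cos(3*x)|.
∫[-pi/6,pi/6] (4*cos(3*x)) dx = 8/3.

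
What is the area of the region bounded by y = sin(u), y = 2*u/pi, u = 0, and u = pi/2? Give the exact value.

1 - pi/4

On [0, pi/2], (sin(u)) - (2*u/pi) = -2*u/pi + sin(u) is ≥ 0 throughout, so the area is a single integral of |-2*u/pi + sin(u)|.
∫[0,pi/2] (-2*u/pi + sin(u)) du = 1 - pi/4.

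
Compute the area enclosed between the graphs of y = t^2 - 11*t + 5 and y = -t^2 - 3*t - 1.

Set the curves equal: t^2 - 11*t + 5 = -t^2 - 3*t - 1, so 2*t^2 - 8*t + 6 = 0, which factors as 2*(t - 3)*(t - 1) = 0. The curves meet at t = 1, 3.
On [1, 3], y = -t^2 - 3*t - 1 is on top; that piece has area ∫[1,3] (-(2*t^2 - 8*t + 6)) dt = 8/3.

8/3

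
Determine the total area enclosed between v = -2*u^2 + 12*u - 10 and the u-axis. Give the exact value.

The curve meets the u-axis where -2*u^2 + 12*u - 10 = 0, i.e. -2*(u - 5)*(u - 1) = 0, at u = 1, 5.
On [1, 5] the curve lies above the axis; ∫[1,5] (-2*u^2 + 12*u - 10) du = 64/3, giving area 64/3.

64/3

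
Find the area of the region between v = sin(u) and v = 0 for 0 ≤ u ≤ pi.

2

On [0, pi], (sin(u)) - (0) = sin(u) is ≥ 0 throughout, so the area is a single integral of |sin(u)|.
∫[0,pi] (sin(u)) du = 2.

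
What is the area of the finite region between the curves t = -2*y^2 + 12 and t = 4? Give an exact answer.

64/3

Both boundary curves give t as a function of y, so integrate with respect to y. Setting them equal: -2*y^2 + 8 = 0, i.e. -2*(y - 2)*(y + 2) = 0, so they meet at y = -2, 2.
For y in [-2, 2], t = -2*y^2 + 12 is on the right; area = ∫[-2,2] (-2*y^2 + 8) dy = 64/3.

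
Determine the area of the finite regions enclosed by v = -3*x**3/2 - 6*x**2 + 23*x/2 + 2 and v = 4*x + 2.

Set the curves equal: -3*x**3/2 - 6*x**2 + 23*x/2 + 2 = 4*x + 2, so -3*x**3/2 - 6*x**2 + 15*x/2 = 0, which factors as -3*x*(x - 1)*(x + 5)/2 = 0. The curves meet at x = -5, 0, 1.
On [-5, 0], v = 4*x + 2 is on top; that piece has area ∫[-5,0] (-(-3*x**3/2 - 6*x**2 + 15*x/2)) dx = 875/8.
On [0, 1], v = -3*x**3/2 - 6*x**2 + 23*x/2 + 2 is on top; that piece has area ∫[0,1] (-3*x**3/2 - 6*x**2 + 15*x/2) dx = 11/8.
Total enclosed area = 875/8 + 11/8 = 443/4.

443/4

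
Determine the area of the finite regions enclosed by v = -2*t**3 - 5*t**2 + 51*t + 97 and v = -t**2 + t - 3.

2459/3

Set the curves equal: -2*t**3 - 5*t**2 + 51*t + 97 = -t**2 + t - 3, so -2*t**3 - 4*t**2 + 50*t + 100 = 0, which factors as -2*(t - 5)*(t + 2)*(t + 5) = 0. The curves meet at t = -5, -2, 5.
On [-5, -2], v = -t**2 + t - 3 is on top; that piece has area ∫[-5,-2] (-(-2*t**3 - 4*t**2 + 50*t + 100)) dt = 153/2.
On [-2, 5], v = -2*t**3 - 5*t**2 + 51*t + 97 is on top; that piece has area ∫[-2,5] (-2*t**3 - 4*t**2 + 50*t + 100) dt = 4459/6.
Total enclosed area = 153/2 + 4459/6 = 2459/3.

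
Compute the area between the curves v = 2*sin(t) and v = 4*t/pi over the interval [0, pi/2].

On [0, pi/2], (2*sin(t)) - (4*t/pi) = -4*t/pi + 2*sin(t) is ≥ 0 throughout, so the area is a single integral of |-4*t/pi + 2*sin(t)|.
∫[0,pi/2] (-4*t/pi + 2*sin(t)) dt = 2 - pi/2.

2 - pi/2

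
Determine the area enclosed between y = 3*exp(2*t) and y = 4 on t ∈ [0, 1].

-13/2 - 4*log(3) + 8*log(2) + 3*exp(2)/2

The difference (3*exp(2*t)) - (4) = 3*exp(2*t) - 4 changes sign at t = -log(3)/2 + log(2) inside [0, 1], so split the integral there.
∫[0,-log(3)/2 + log(2)] (3*exp(2*t) - 4) dt = log(9/16) + 1/2; the area of that piece is -1/2 + log(16/9).
∫[-log(3)/2 + log(2),1] (3*exp(2*t) - 4) dt = -6 - 2*log(3) + 4*log(2) + 3*exp(2)/2.
Total area = (-1/2 + log(16/9)) + (-6 - 2*log(3) + 4*log(2) + 3*exp(2)/2) = -13/2 - 4*log(3) + 8*log(2) + 3*exp(2)/2.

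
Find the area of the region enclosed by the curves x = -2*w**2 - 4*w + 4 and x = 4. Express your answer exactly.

Both boundary curves give x as a function of w, so integrate with respect to w. Setting them equal: -2*w**2 - 4*w = 0, i.e. -2*w*(w + 2) = 0, so they meet at w = -2, 0.
For w in [-2, 0], x = -2*w**2 - 4*w + 4 is on the right; area = ∫[-2,0] (-2*w**2 - 4*w) dw = 8/3.

8/3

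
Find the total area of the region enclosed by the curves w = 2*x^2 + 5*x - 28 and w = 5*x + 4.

512/3

Set the curves equal: 2*x^2 + 5*x - 28 = 5*x + 4, so 2*x^2 - 32 = 0, which factors as 2*(x - 4)*(x + 4) = 0. The curves meet at x = -4, 4.
On [-4, 4], w = 5*x + 4 is on top; that piece has area ∫[-4,4] (-(2*x^2 - 32)) dx = 512/3.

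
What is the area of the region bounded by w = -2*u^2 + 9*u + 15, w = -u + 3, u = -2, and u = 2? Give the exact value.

The difference (-2*u^2 + 9*u + 15) - (-u + 3) = -2*u^2 + 10*u + 12 changes sign at u = -1 inside [-2, 2], so split the integral there.
∫[-2,-1] (-2*u^2 + 10*u + 12) du = -23/3; the area of that piece is 23/3.
∫[-1,2] (-2*u^2 + 10*u + 12) du = 45.
Total area = 23/3 + 45 = 158/3.

158/3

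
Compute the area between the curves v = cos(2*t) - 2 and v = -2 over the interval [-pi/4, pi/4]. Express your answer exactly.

1

On [-pi/4, pi/4], (cos(2*t) - 2) - (-2) = cos(2*t) is ≥ 0 throughout, so the area is a single integral of |cos(2*t)|.
∫[-pi/4,pi/4] (cos(2*t)) dt = 1.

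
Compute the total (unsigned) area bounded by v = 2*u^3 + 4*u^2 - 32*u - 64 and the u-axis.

1136/3

The curve meets the u-axis where 2*u^3 + 4*u^2 - 32*u - 64 = 0, i.e. 2*(u - 4)*(u + 2)*(u + 4) = 0, at u = -4, -2, 4.
On [-4, -2] the curve lies above the axis; ∫[-4,-2] (2*u^3 + 4*u^2 - 32*u - 64) du = 56/3, giving area 56/3.
On [-2, 4] the curve lies below the axis; ∫[-2,4] (2*u^3 + 4*u^2 - 32*u - 64) du = -360, giving area 360.
Total area = 56/3 + 360 = 1136/3.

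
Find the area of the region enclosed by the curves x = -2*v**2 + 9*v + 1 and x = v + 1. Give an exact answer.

Both boundary curves give x as a function of v, so integrate with respect to v. Setting them equal: -2*v**2 + 8*v = 0, i.e. -2*v*(v - 4) = 0, so they meet at v = 0, 4.
For v in [0, 4], x = -2*v**2 + 9*v + 1 is on the right; area = ∫[0,4] (-2*v**2 + 8*v) dv = 64/3.

64/3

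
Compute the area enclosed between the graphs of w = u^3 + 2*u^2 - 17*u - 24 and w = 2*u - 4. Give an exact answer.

2521/12

Set the curves equal: u^3 + 2*u^2 - 17*u - 24 = 2*u - 4, so u^3 + 2*u^2 - 19*u - 20 = 0, which factors as (u - 4)*(u + 1)*(u + 5) = 0. The curves meet at u = -5, -1, 4.
On [-5, -1], w = u^3 + 2*u^2 - 17*u - 24 is on top; that piece has area ∫[-5,-1] (u^3 + 2*u^2 - 19*u - 20) du = 224/3.
On [-1, 4], w = 2*u - 4 is on top; that piece has area ∫[-1,4] (-(u^3 + 2*u^2 - 19*u - 20)) du = 1625/12.
Total enclosed area = 224/3 + 1625/12 = 2521/12.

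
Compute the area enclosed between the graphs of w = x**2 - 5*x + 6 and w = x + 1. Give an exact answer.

32/3

Set the curves equal: x**2 - 5*x + 6 = x + 1, so x**2 - 6*x + 5 = 0, which factors as (x - 5)*(x - 1) = 0. The curves meet at x = 1, 5.
On [1, 5], w = x + 1 is on top; that piece has area ∫[1,5] (-(x**2 - 6*x + 5)) dx = 32/3.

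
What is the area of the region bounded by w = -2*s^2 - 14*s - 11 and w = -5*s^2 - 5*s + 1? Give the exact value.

125/2

Set the curves equal: -2*s^2 - 14*s - 11 = -5*s^2 - 5*s + 1, so 3*s^2 - 9*s - 12 = 0, which factors as 3*(s - 4)*(s + 1) = 0. The curves meet at s = -1, 4.
On [-1, 4], w = -5*s^2 - 5*s + 1 is on top; that piece has area ∫[-1,4] (-(3*s^2 - 9*s - 12)) ds = 125/2.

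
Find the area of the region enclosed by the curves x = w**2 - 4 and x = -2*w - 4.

Both boundary curves give x as a function of w, so integrate with respect to w. Setting them equal: w**2 + 2*w = 0, i.e. w*(w + 2) = 0, so they meet at w = -2, 0.
For w in [-2, 0], x = w**2 - 4 is on the left; area = ∫[-2,0] (-(w**2 + 2*w)) dw = 4/3.

4/3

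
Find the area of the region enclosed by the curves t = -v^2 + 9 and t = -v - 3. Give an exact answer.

Both boundary curves give t as a function of v, so integrate with respect to v. Setting them equal: -v^2 + v + 12 = 0, i.e. -(v - 4)*(v + 3) = 0, so they meet at v = -3, 4.
For v in [-3, 4], t = -v^2 + 9 is on the right; area = ∫[-3,4] (-v^2 + v + 12) dv = 343/6.

343/6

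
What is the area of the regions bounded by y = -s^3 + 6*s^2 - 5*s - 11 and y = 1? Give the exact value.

Set the curves equal: -s^3 + 6*s^2 - 5*s - 11 = 1, so -s^3 + 6*s^2 - 5*s - 12 = 0, which factors as -(s - 4)*(s - 3)*(s + 1) = 0. The curves meet at s = -1, 3, 4.
On [-1, 3], y = 1 is on top; that piece has area ∫[-1,3] (-(-s^3 + 6*s^2 - 5*s - 12)) ds = 32.
On [3, 4], y = -s^3 + 6*s^2 - 5*s - 11 is on top; that piece has area ∫[3,4] (-s^3 + 6*s^2 - 5*s - 12) ds = 3/4.
Total enclosed area = 32 + 3/4 = 131/4.

131/4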